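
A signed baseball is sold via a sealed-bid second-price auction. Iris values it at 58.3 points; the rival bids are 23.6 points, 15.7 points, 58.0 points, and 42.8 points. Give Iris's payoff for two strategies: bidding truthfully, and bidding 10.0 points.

The highest competing bid is 58.0 points.
Bidding truthfully at 58.3 points: Iris has the top bid, wins, and pays the second-highest bid 58.0 points. Payoff = 58.3 points − 58.0 points = 0.3 points.
Bidding 10.0 points: the top bid is 58.0 points (a rival), so Iris loses. Payoff = 0.0 points.
Deviating from a truthful bid can only lose payoff in a second-price auction — never gain.

(a) 0.3 points  (b) 0.0 points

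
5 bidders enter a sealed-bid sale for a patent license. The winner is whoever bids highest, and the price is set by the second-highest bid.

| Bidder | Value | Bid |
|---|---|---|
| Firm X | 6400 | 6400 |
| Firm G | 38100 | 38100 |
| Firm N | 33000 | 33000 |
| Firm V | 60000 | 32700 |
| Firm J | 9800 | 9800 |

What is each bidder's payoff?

Bids in descending order: Firm G 38100, then Firm N 33000, then Firm V 32700, then Firm J 9800, then Firm X 6400.
Firm G has the top bid and wins; the price is the second-highest bid, 33000.
Firm G's payoff = 38100 − 33000 = 5100. All other bidders lose, so their payoff is 0.

Firm X 0, Firm G 5100, Firm N 0, Firm V 0, Firm J 0.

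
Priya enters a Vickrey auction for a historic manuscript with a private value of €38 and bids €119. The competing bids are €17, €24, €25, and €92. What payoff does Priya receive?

-€54

Highest competing bid: €92.
Priya's bid €119 is the highest overall, so Priya wins and pays the second-highest bid, €92.
Payoff = value − price = €38 − €92 = -€54.
Overbidding won the item at a price above value — truthful bidding would have avoided this loss.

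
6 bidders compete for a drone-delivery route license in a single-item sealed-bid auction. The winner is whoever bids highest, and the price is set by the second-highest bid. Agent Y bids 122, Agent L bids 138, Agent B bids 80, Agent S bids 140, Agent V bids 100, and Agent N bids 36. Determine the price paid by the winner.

The winner pays 138.

Bids in descending order: Agent S 140; Agent L 138; Agent Y 122; Agent V 100; Agent B 80; Agent N 36.
Agent S has the highest bid, so Agent S wins.
The second-highest bid is 138, so that is what Agent S pays.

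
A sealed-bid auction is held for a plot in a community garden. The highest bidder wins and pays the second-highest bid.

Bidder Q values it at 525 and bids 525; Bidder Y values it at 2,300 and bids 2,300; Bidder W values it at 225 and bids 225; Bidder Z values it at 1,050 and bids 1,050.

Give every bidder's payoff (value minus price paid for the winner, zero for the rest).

Ranking the bids: Bidder Y 2,300, then Bidder Z 1,050, then Bidder Q 525, then Bidder W 225.
Bidder Y has the top bid and wins; the price is the second-highest bid, 1,050.
Bidder Y's payoff = 2,300 − 1,050 = 1,250. All other bidders lose, so their payoff is 0.

Payoffs: Bidder Q 0, Bidder Y 1,250, Bidder W 0, Bidder Z 0.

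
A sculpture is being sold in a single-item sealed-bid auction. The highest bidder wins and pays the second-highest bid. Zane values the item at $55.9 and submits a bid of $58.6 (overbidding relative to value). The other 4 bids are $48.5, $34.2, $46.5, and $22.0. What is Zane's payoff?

$7.4

Highest competing bid: $48.5.
Zane's bid $58.6 is the highest overall, so Zane wins and pays the second-highest bid, $48.5.
Payoff = value − price = $55.9 − $48.5 = $7.4.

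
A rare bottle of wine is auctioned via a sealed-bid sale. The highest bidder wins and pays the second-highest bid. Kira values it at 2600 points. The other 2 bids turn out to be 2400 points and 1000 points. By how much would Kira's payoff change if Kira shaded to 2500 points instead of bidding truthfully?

Payoff change: 0 points.

The highest competing bid is 2400 points.
Bidding truthfully at 2600 points: Kira has the top bid, wins, and pays the second-highest bid 2400 points. Payoff = 2600 points − 2400 points = 200 points.
Bidding 2500 points: Kira has the top bid, wins, and pays the second-highest bid 2400 points. Payoff = 2600 points − 2400 points = 200 points.
Change = 200 points − 200 points = 0 points.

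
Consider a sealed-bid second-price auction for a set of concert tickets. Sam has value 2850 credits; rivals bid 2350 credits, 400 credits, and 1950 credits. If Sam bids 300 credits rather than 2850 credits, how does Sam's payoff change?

Change in payoff: -500 credits.

The highest competing bid is 2350 credits.
Bidding truthfully at 2850 credits: Sam has the top bid, wins, and pays the second-highest bid 2350 credits. Payoff = 2850 credits − 2350 credits = 500 credits.
Bidding 300 credits: the top bid is 2350 credits (a rival), so Sam loses. Payoff = 0 credits.
Change = 0 credits − 500 credits = -500 credits.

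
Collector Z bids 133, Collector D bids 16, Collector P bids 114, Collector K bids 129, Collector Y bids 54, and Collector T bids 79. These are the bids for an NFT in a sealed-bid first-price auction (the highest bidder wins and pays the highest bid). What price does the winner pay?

133

Bids in descending order: Collector Z 133 > Collector K 129 > Collector P 114 > Collector T 79 > Collector Y 54 > Collector D 16.
Collector Z is the highest bidder, so Collector Z wins.
Under the first-price rule, the price is the highest bid: 133.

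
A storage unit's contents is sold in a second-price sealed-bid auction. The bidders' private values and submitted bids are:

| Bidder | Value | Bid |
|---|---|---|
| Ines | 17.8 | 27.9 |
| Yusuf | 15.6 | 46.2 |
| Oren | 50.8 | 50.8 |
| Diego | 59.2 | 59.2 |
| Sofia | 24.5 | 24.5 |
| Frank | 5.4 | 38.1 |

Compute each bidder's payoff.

Ordered from highest: Diego 59.2; Oren 50.8; Yusuf 46.2; Frank 38.1; Ines 27.9; Sofia 24.5.
Diego has the top bid and wins; the price is the second-highest bid, 50.8.
Diego's payoff = 59.2 − 50.8 = 8.4. All other bidders lose, so their payoff is 0.

Payoffs: Ines 0.0, Yusuf 0.0, Oren 0.0, Diego 8.4, Sofia 0.0, Frank 0.0.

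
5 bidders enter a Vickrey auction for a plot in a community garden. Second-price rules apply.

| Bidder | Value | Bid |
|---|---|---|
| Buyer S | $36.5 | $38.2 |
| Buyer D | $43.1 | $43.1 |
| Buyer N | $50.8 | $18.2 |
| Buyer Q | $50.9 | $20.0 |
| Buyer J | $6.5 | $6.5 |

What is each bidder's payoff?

Buyer S $0.0, Buyer D $4.9, Buyer N $0.0, Buyer Q $0.0, Buyer J $0.0.

Sorted high to low: Buyer D $43.1, then Buyer S $38.2, then Buyer Q $20.0, then Buyer N $18.2, then Buyer J $6.5.
Buyer D has the top bid and wins; the price is the second-highest bid, $38.2.
Buyer D's payoff = $43.1 − $38.2 = $4.9. All other bidders lose, so their payoff is 0.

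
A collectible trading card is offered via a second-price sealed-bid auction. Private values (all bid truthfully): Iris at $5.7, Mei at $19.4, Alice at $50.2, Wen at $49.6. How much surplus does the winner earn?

Winner's surplus: $0.6.

Ranking the bids: Alice $50.2, then Wen $49.6, then Mei $19.4, then Iris $5.7.
Alice wins with the top bid and pays the second-highest, $49.6.
Surplus = $50.2 − $49.6 = $0.6.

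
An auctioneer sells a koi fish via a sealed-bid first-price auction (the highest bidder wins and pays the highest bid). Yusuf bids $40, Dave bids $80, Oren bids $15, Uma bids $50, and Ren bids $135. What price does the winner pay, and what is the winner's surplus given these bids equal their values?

Bids in descending order: Ren $135 > Dave $80 > Uma $50 > Yusuf $40 > Oren $15.
Ren is the highest bidder, so Ren wins.
Under the first-price rule, the price is the highest bid: $135.
Surplus = $135 − $135 = $0.

The winner pays $135 for a surplus of $0.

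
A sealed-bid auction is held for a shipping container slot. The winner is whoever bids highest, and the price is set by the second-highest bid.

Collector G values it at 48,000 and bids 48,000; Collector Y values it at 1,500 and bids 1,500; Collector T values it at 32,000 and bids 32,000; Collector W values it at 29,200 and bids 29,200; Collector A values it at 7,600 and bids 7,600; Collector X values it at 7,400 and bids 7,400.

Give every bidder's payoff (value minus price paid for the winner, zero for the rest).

Payoffs: Collector G 16,000, Collector Y 0, Collector T 0, Collector W 0, Collector A 0, Collector X 0.

Ranking the bids: Collector G 48,000, then Collector T 32,000, then Collector W 29,200, then Collector A 7,600, then Collector X 7,400, then Collector Y 1,500.
Collector G has the top bid and wins; the price is the second-highest bid, 32,000.
Collector G's payoff = 48,000 − 32,000 = 16,000. All other bidders lose, so their payoff is 0.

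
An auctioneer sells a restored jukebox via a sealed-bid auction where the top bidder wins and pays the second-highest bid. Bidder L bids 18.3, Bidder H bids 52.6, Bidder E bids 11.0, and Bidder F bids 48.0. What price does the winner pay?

Price paid: 48.0.

Bids in descending order: Bidder H 52.6, then Bidder F 48.0, then Bidder L 18.3, then Bidder E 11.0.
Bidder H is the highest bidder, so Bidder H wins.
Under the second-price rule, the price is the second-highest bid: 48.0.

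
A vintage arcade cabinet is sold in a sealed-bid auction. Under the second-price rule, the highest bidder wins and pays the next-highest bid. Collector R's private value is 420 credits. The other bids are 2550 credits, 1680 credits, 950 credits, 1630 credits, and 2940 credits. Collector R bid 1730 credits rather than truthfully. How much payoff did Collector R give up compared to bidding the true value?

The highest competing bid is 2940 credits.
Bidding truthfully at 420 credits: the top bid is 2940 credits (a rival), so Collector R loses. Payoff = 0 credits.
Bidding 1730 credits: the top bid is 2940 credits (a rival), so Collector R loses. Payoff = 0 credits.
Regret = truthful payoff − actual payoff = 0 credits − 0 credits = 0 credits.

0 credits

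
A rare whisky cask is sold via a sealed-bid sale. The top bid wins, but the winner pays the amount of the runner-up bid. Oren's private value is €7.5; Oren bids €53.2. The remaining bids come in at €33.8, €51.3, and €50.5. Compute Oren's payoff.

Payoff = -€43.8.

Highest competing bid: €51.3.
Oren's bid €53.2 is the highest overall, so Oren wins and pays the second-highest bid, €51.3.
Payoff = value − price = €7.5 − €51.3 = -€43.8.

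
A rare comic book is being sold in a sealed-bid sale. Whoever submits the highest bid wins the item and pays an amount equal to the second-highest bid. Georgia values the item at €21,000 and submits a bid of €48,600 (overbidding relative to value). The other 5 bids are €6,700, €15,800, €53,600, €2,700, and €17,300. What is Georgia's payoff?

Highest competing bid: €53,600.
Georgia's bid €48,600 is not the highest, so Georgia loses, pays nothing, and earns zero payoff.

Payoff = €0.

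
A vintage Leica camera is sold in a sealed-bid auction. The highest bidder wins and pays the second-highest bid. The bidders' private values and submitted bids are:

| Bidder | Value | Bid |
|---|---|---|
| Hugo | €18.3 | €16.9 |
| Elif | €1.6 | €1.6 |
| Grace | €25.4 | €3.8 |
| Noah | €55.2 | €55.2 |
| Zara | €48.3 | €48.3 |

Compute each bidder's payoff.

Hugo €0.0, Elif €0.0, Grace €0.0, Noah €6.9, Zara €0.0.

Bids in descending order: Noah €55.2; Zara €48.3; Hugo €16.9; Grace €3.8; Elif €1.6.
Noah has the top bid and wins; the price is the second-highest bid, €48.3.
Noah's payoff = €55.2 − €48.3 = €6.9. All other bidders lose, so their payoff is 0.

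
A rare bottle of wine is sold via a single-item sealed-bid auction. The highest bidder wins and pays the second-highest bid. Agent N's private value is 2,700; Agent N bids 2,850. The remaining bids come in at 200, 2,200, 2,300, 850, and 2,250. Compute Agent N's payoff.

Highest competing bid: 2,300.
Agent N's bid 2,850 is the highest overall, so Agent N wins and pays the second-highest bid, 2,300.
Payoff = value − price = 2,700 − 2,300 = 400.

Agent N's payoff: 400.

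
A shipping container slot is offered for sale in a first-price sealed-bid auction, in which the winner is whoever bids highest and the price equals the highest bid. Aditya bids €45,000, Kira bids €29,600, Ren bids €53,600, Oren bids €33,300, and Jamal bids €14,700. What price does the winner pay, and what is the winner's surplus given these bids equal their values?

Ordered from highest: Ren €53,600 > Aditya €45,000 > Oren €33,300 > Kira €29,600 > Jamal €14,700.
Ren is the highest bidder, so Ren wins.
Under the first-price rule, the price is the highest bid: €53,600.
Surplus = €53,600 − €53,600 = €0.

Price €53,600; surplus €0.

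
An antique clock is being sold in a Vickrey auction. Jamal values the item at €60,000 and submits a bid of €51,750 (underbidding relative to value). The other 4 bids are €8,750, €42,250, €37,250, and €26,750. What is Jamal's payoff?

Jamal's payoff: €17,750.

Highest competing bid: €42,250.
Jamal's bid €51,750 is the highest overall, so Jamal wins and pays the second-highest bid, €42,250.
Payoff = value − price = €60,000 − €42,250 = €17,750.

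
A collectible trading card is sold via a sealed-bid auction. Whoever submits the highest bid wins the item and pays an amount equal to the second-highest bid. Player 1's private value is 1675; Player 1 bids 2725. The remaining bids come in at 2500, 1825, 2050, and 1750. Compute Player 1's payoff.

Highest competing bid: 2500.
Player 1's bid 2725 is the highest overall, so Player 1 wins and pays the second-highest bid, 2500.
Payoff = value − price = 1675 − 2500 = -825.

Payoff = -825.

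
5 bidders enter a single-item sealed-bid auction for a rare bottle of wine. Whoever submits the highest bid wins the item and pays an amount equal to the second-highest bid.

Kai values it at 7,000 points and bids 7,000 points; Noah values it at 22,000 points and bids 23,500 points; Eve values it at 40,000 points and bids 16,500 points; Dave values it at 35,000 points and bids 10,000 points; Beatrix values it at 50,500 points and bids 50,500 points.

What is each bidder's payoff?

Payoffs: Kai 0 points, Noah 0 points, Eve 0 points, Dave 0 points, Beatrix 27,000 points.

Sorted high to low: Beatrix 50,500 points, then Noah 23,500 points, then Eve 16,500 points, then Dave 10,000 points, then Kai 7,000 points.
Beatrix has the top bid and wins; the price is the second-highest bid, 23,500 points.
Beatrix's payoff = 50,500 points − 23,500 points = 27,000 points. All other bidders lose, so their payoff is 0.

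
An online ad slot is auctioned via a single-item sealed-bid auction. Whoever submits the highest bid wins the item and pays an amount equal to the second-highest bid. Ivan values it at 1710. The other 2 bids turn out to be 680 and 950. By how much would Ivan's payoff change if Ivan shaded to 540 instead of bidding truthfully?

-760

The highest competing bid is 950.
Bidding truthfully at 1710: Ivan has the top bid, wins, and pays the second-highest bid 950. Payoff = 1710 − 950 = 760.
Bidding 540: the top bid is 950 (a rival), so Ivan loses. Payoff = 0.
Change = 0 − 760 = -760.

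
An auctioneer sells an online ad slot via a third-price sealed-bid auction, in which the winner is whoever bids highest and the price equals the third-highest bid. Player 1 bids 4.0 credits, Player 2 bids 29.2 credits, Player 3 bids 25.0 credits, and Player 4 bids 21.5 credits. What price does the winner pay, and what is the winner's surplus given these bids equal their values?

Price 21.5 credits; surplus 7.7 credits.

Bids in descending order: Player 2 29.2 credits > Player 3 25.0 credits > Player 4 21.5 credits > Player 1 4.0 credits.
Player 2 is the highest bidder, so Player 2 wins.
Under the third-price rule, the price is the third-highest bid: 21.5 credits.
Surplus = 29.2 credits − 21.5 credits = 7.7 credits.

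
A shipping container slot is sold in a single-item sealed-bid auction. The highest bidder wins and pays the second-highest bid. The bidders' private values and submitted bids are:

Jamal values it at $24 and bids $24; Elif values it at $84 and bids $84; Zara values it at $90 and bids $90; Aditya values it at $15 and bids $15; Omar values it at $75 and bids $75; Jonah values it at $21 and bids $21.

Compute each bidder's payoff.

Ordered from highest: Zara $90, then Elif $84, then Omar $75, then Jamal $24, then Jonah $21, then Aditya $15.
Zara has the top bid and wins; the price is the second-highest bid, $84.
Zara's payoff = $90 − $84 = $6. All other bidders lose, so their payoff is 0.

Jamal $0, Elif $0, Zara $6, Aditya $0, Omar $0, Jonah $0.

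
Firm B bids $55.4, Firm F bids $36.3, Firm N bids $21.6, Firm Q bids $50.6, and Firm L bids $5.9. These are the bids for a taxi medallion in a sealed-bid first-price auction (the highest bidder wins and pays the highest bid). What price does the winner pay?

The winner pays $55.4.

Ranking the bids: Firm B $55.4, then Firm Q $50.6, then Firm F $36.3, then Firm N $21.6, then Firm L $5.9.
Firm B is the highest bidder, so Firm B wins.
Under the first-price rule, the price is the highest bid: $55.4.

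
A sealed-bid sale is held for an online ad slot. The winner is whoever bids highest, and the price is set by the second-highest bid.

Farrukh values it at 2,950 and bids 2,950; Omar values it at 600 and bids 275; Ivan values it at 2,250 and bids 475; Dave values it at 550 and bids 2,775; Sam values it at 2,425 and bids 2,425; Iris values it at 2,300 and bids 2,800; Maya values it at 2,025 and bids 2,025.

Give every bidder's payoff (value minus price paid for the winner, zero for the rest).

Payoffs: Farrukh 150, Omar 0, Ivan 0, Dave 0, Sam 0, Iris 0, Maya 0.

Ordered from highest: Farrukh 2,950; Iris 2,800; Dave 2,775; Sam 2,425; Maya 2,025; Ivan 475; Omar 275.
Farrukh has the top bid and wins; the price is the second-highest bid, 2,800.
Farrukh's payoff = 2,950 − 2,800 = 150. All other bidders lose, so their payoff is 0.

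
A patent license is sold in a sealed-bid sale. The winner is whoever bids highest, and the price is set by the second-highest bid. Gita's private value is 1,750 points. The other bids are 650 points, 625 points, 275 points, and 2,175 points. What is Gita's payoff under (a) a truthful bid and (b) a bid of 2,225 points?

Truthful: 0 points; alternative: -425 points.

The highest competing bid is 2,175 points.
Bidding truthfully at 1,750 points: the top bid is 2,175 points (a rival), so Gita loses. Payoff = 0 points.
Bidding 2,225 points: Gita has the top bid, wins, and pays the second-highest bid 2,175 points. Payoff = 1,750 points − 2,175 points = -425 points.
Deviating from a truthful bid can only lose payoff in a second-price auction — never gain.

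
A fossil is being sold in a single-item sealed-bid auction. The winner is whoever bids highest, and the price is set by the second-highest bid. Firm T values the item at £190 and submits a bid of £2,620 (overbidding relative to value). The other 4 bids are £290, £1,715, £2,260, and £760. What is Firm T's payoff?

Highest competing bid: £2,260.
Firm T's bid £2,620 is the highest overall, so Firm T wins and pays the second-highest bid, £2,260.
Payoff = value − price = £190 − £2,260 = -£2,070.
Overbidding won the item at a price above value — truthful bidding would have avoided this loss.

Firm T's payoff: -£2,070.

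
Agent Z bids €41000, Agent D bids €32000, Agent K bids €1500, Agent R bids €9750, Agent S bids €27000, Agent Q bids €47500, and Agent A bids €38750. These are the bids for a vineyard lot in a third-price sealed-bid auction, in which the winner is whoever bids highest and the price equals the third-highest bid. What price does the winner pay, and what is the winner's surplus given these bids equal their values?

Bids in descending order: Agent Q €47500 > Agent Z €41000 > Agent A €38750 > Agent D €32000 > Agent S €27000 > Agent R €9750 > Agent K €1500.
Agent Q is the highest bidder, so Agent Q wins.
Under the third-price rule, the price is the third-highest bid: €38750.
Surplus = €47500 − €38750 = €8750.

The winner pays €38750 for a surplus of €8750.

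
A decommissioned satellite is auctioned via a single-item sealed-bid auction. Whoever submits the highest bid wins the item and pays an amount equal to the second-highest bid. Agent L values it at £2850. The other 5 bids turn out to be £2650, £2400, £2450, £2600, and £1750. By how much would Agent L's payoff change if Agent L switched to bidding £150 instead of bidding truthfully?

Payoff change: -£200.

The highest competing bid is £2650.
Bidding truthfully at £2850: Agent L has the top bid, wins, and pays the second-highest bid £2650. Payoff = £2850 − £2650 = £200.
Bidding £150: the top bid is £2650 (a rival), so Agent L loses. Payoff = £0.
Change = £0 − £200 = -£200.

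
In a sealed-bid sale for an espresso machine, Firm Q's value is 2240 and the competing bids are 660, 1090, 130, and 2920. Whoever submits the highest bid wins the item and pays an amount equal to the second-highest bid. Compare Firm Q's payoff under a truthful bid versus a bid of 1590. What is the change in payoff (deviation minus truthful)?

The highest competing bid is 2920.
Bidding truthfully at 2240: the top bid is 2920 (a rival), so Firm Q loses. Payoff = 0.
Bidding 1590: the top bid is 2920 (a rival), so Firm Q loses. Payoff = 0.
Change = 0 − 0 = 0.
The bid only affects whether you win, not the price — here both bids land on the same side of the top rival bid, so the deviation is payoff-neutral.

Payoff change: 0.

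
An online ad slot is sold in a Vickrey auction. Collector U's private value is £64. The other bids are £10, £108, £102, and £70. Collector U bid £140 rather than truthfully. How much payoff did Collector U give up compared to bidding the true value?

The highest competing bid is £108.
Bidding truthfully at £64: the top bid is £108 (a rival), so Collector U loses. Payoff = £0.
Bidding £140: Collector U has the top bid, wins, and pays the second-highest bid £108. Payoff = £64 − £108 = -£44.
Regret = truthful payoff − actual payoff = £0 − -£44 = £44.
This is the dominant-strategy logic: truthful bidding weakly beats any alternative.

£44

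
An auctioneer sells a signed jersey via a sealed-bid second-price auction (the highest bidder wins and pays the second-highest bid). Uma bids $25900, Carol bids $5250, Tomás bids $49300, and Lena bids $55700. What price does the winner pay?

$49300

Ranking the bids: Lena $55700, then Tomás $49300, then Uma $25900, then Carol $5250.
Lena is the highest bidder, so Lena wins.
Under the second-price rule, the price is the second-highest bid: $49300.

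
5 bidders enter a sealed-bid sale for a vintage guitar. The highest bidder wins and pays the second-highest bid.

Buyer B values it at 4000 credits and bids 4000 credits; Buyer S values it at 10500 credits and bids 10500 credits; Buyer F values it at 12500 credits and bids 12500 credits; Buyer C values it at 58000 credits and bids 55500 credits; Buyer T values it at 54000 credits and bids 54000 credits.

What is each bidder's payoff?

Ranking the bids: Buyer C 55500 credits, then Buyer T 54000 credits, then Buyer F 12500 credits, then Buyer S 10500 credits, then Buyer B 4000 credits.
Buyer C has the top bid and wins; the price is the second-highest bid, 54000 credits.
Buyer C's payoff = 58000 credits − 54000 credits = 4000 credits. All other bidders lose, so their payoff is 0.

Buyer B 0 credits, Buyer S 0 credits, Buyer F 0 credits, Buyer C 4000 credits, Buyer T 0 credits.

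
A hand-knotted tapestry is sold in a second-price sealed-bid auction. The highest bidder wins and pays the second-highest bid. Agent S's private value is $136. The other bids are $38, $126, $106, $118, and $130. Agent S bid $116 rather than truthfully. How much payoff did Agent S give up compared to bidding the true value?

The highest competing bid is $130.
Bidding truthfully at $136: Agent S has the top bid, wins, and pays the second-highest bid $130. Payoff = $136 − $130 = $6.
Bidding $116: the top bid is $130 (a rival), so Agent S loses. Payoff = $0.
Regret = truthful payoff − actual payoff = $6 − $0 = $6.

Regret: $6.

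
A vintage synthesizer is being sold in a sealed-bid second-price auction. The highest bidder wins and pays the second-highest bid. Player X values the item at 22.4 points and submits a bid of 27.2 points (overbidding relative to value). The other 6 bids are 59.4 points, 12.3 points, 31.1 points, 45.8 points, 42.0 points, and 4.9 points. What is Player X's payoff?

Highest competing bid: 59.4 points.
Player X's bid 27.2 points is not the highest, so Player X loses, pays nothing, and earns zero payoff.

0.0 points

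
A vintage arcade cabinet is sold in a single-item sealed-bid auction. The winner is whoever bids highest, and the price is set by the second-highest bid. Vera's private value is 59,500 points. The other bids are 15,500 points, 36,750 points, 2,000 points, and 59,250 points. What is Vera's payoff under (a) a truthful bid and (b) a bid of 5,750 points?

(a) 250 points  (b) 0 points

The highest competing bid is 59,250 points.
Bidding truthfully at 59,500 points: Vera has the top bid, wins, and pays the second-highest bid 59,250 points. Payoff = 59,500 points − 59,250 points = 250 points.
Bidding 5,750 points: the top bid is 59,250 points (a rival), so Vera loses. Payoff = 0 points.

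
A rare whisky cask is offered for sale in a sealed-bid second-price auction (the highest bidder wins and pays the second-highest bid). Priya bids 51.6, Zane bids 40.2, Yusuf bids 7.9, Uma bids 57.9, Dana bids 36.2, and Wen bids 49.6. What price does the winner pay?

Bids in descending order: Uma 57.9; Priya 51.6; Wen 49.6; Zane 40.2; Dana 36.2; Yusuf 7.9.
Uma is the highest bidder, so Uma wins.
Under the second-price rule, the price is the second-highest bid: 51.6.

51.6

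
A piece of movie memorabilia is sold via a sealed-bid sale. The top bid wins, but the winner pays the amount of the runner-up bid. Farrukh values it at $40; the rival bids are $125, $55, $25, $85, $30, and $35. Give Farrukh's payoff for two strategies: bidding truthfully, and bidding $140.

(a) $0  (b) -$85

The highest competing bid is $125.
Bidding truthfully at $40: the top bid is $125 (a rival), so Farrukh loses. Payoff = $0.
Bidding $140: Farrukh has the top bid, wins, and pays the second-highest bid $125. Payoff = $40 − $125 = -$85.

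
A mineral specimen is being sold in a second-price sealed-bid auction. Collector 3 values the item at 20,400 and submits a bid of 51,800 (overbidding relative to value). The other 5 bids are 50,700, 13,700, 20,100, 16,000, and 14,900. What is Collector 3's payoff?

Highest competing bid: 50,700.
Collector 3's bid 51,800 is the highest overall, so Collector 3 wins and pays the second-highest bid, 50,700.
Payoff = value − price = 20,400 − 50,700 = -30,300.

-30,300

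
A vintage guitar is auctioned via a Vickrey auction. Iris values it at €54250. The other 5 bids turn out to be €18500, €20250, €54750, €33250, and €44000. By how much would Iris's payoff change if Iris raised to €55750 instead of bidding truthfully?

Payoff change: -€500.

The highest competing bid is €54750.
Bidding truthfully at €54250: the top bid is €54750 (a rival), so Iris loses. Payoff = €0.
Bidding €55750: Iris has the top bid, wins, and pays the second-highest bid €54750. Payoff = €54250 − €54750 = -€500.
Change = -€500 − €0 = -€500.
Deviating from a truthful bid can only lose payoff in a second-price auction — never gain.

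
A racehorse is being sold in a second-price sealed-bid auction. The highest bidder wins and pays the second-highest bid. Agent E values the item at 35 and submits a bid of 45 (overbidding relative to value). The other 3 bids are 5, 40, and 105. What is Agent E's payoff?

Highest competing bid: 105.
Agent E's bid 45 is not the highest, so Agent E loses, pays nothing, and earns zero payoff.

0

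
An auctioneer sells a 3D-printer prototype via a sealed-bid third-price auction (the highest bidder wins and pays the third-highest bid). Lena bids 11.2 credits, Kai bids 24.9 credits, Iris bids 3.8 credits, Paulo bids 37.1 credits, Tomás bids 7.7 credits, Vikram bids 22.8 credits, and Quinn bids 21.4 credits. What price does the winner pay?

Sorted high to low: Paulo 37.1 credits, then Kai 24.9 credits, then Vikram 22.8 credits, then Quinn 21.4 credits, then Lena 11.2 credits, then Tomás 7.7 credits, then Iris 3.8 credits.
Paulo is the highest bidder, so Paulo wins.
Under the third-price rule, the price is the third-highest bid: 22.8 credits.

Price paid: 22.8 credits.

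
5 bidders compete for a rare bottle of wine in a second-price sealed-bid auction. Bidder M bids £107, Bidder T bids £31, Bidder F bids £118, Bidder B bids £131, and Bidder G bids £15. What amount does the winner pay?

The winner pays £118.

Ordered from highest: Bidder B £131 > Bidder F £118 > Bidder M £107 > Bidder T £31 > Bidder G £15.
Bidder B has the highest bid, so Bidder B wins.
The second-highest bid is £118, so that is what Bidder B pays.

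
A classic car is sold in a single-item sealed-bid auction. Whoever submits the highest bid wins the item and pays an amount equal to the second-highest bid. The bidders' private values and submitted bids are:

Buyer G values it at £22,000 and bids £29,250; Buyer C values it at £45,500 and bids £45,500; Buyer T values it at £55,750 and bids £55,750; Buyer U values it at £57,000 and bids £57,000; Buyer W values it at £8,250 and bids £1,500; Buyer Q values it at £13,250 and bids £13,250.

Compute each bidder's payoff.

Payoffs: Buyer G £0, Buyer C £0, Buyer T £0, Buyer U £1,250, Buyer W £0, Buyer Q £0.

Bids in descending order: Buyer U £57,000, then Buyer T £55,750, then Buyer C £45,500, then Buyer G £29,250, then Buyer Q £13,250, then Buyer W £1,500.
Buyer U has the top bid and wins; the price is the second-highest bid, £55,750.
Buyer U's payoff = £57,000 − £55,750 = £1,250. All other bidders lose, so their payoff is 0.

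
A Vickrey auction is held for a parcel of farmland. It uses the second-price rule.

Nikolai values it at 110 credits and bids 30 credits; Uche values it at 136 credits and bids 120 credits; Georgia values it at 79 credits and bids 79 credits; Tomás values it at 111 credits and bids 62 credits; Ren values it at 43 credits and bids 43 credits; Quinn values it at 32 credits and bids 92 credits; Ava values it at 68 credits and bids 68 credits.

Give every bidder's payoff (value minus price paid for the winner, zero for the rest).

Payoffs: Nikolai 0 credits, Uche 44 credits, Georgia 0 credits, Tomás 0 credits, Ren 0 credits, Quinn 0 credits, Ava 0 credits.

Sorted high to low: Uche 120 credits, then Quinn 92 credits, then Georgia 79 credits, then Ava 68 credits, then Tomás 62 credits, then Ren 43 credits, then Nikolai 30 credits.
Uche has the top bid and wins; the price is the second-highest bid, 92 credits.
Uche's payoff = 136 credits − 92 credits = 44 credits. All other bidders lose, so their payoff is 0.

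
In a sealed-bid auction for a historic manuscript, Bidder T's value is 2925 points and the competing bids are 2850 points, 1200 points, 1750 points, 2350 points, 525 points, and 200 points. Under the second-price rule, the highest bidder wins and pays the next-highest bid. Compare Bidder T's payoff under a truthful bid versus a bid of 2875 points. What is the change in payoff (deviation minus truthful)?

0 points

The highest competing bid is 2850 points.
Bidding truthfully at 2925 points: Bidder T has the top bid, wins, and pays the second-highest bid 2850 points. Payoff = 2925 points − 2850 points = 75 points.
Bidding 2875 points: Bidder T has the top bid, wins, and pays the second-highest bid 2850 points. Payoff = 2925 points − 2850 points = 75 points.
Change = 75 points − 75 points = 0 points.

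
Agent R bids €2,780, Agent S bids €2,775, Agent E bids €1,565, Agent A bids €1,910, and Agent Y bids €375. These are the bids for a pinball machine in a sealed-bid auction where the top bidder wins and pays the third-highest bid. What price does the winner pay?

Bids in descending order: Agent R €2,780, then Agent S €2,775, then Agent A €1,910, then Agent E €1,565, then Agent Y €375.
Agent R is the highest bidder, so Agent R wins.
Under the third-price rule, the price is the third-highest bid: €1,910.

The winner pays €1,910.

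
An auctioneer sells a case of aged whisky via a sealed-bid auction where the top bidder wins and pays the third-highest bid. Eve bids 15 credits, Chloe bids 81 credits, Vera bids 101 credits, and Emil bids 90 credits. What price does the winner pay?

Price paid: 81 credits.

Sorted high to low: Vera 101 credits > Emil 90 credits > Chloe 81 credits > Eve 15 credits.
Vera is the highest bidder, so Vera wins.
Under the third-price rule, the price is the third-highest bid: 81 credits.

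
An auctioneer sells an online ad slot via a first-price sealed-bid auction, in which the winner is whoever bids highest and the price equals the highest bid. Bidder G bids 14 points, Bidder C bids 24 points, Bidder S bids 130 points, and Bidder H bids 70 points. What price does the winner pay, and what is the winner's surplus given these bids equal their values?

Ordered from highest: Bidder S 130 points; Bidder H 70 points; Bidder C 24 points; Bidder G 14 points.
Bidder S is the highest bidder, so Bidder S wins.
Under the first-price rule, the price is the highest bid: 130 points.
Surplus = 130 points − 130 points = 0 points.

The winner pays 130 points for a surplus of 0 points.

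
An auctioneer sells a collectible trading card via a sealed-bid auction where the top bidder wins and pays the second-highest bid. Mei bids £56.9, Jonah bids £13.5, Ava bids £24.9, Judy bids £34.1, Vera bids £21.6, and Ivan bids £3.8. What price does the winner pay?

Sorted high to low: Mei £56.9 > Judy £34.1 > Ava £24.9 > Vera £21.6 > Jonah £13.5 > Ivan £3.8.
Mei is the highest bidder, so Mei wins.
Under the second-price rule, the price is the second-highest bid: £34.1.

£34.1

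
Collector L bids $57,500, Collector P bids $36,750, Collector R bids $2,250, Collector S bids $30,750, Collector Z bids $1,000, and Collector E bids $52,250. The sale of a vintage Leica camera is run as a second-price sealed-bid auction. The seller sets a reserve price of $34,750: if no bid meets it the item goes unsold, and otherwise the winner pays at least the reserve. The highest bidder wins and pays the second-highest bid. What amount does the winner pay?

Ordered from highest: Collector L $57,500, then Collector E $52,250, then Collector P $36,750, then Collector S $30,750, then Collector R $2,250, then Collector Z $1,000.
Collector L has the highest bid, so Collector L wins.
The second-highest bid is $52,250, which exceeds the reserve, so that sets the price.

Price paid: $52,250.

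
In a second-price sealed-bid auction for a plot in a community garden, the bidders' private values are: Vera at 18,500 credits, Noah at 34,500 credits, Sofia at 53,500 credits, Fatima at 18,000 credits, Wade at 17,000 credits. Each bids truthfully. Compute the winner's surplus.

Bids in descending order: Sofia 53,500 credits; Noah 34,500 credits; Vera 18,500 credits; Fatima 18,000 credits; Wade 17,000 credits.
Sofia wins with the top bid and pays the second-highest, 34,500 credits.
Surplus = 53,500 credits − 34,500 credits = 19,000 credits.

Winner's surplus: 19,000 credits.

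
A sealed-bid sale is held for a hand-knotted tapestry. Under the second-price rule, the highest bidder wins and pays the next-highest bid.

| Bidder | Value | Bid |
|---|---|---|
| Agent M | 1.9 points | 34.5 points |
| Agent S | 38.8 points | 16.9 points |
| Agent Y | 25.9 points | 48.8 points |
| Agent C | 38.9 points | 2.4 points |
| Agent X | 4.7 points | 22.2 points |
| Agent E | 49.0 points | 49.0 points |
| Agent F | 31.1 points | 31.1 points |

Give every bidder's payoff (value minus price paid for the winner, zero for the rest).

Ranking the bids: Agent E 49.0 points > Agent Y 48.8 points > Agent M 34.5 points > Agent F 31.1 points > Agent X 22.2 points > Agent S 16.9 points > Agent C 2.4 points.
Agent E has the top bid and wins; the price is the second-highest bid, 48.8 points.
Agent E's payoff = 49.0 points − 48.8 points = 0.2 points. All other bidders lose, so their payoff is 0.

Agent M 0.0 points, Agent S 0.0 points, Agent Y 0.0 points, Agent C 0.0 points, Agent X 0.0 points, Agent E 0.2 points, Agent F 0.0 points.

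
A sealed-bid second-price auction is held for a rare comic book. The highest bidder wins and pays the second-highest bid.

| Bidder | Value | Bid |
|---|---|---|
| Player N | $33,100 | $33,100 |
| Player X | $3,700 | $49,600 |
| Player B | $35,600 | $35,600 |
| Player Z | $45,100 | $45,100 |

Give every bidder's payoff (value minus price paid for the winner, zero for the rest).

Payoffs: Player N $0, Player X -$41,400, Player B $0, Player Z $0.

Ranking the bids: Player X $49,600 > Player Z $45,100 > Player B $35,600 > Player N $33,100.
Player X has the top bid and wins; the price is the second-highest bid, $45,100.
Player X's payoff = $3,700 − $45,100 = -$41,400. All other bidders lose, so their payoff is 0.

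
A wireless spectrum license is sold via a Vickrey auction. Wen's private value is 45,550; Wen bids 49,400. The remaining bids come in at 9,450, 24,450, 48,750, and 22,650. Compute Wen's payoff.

Wen's payoff: -3,200.

Highest competing bid: 48,750.
Wen's bid 49,400 is the highest overall, so Wen wins and pays the second-highest bid, 48,750.
Payoff = value − price = 45,550 − 48,750 = -3,200.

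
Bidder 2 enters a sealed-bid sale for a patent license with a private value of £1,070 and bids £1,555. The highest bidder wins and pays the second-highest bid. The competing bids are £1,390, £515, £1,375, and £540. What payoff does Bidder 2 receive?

The bidder's payoff: -£320.

Highest competing bid: £1,390.
Bidder 2's bid £1,555 is the highest overall, so Bidder 2 wins and pays the second-highest bid, £1,390.
Payoff = value − price = £1,070 − £1,390 = -£320.
Overbidding won the item at a price above value — truthful bidding would have avoided this loss.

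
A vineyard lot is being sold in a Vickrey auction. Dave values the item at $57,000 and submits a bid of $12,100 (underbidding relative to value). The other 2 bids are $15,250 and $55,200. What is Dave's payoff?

Dave's payoff: $0.

Highest competing bid: $55,200.
Dave's bid $12,100 is not the highest, so Dave loses, pays nothing, and earns zero payoff.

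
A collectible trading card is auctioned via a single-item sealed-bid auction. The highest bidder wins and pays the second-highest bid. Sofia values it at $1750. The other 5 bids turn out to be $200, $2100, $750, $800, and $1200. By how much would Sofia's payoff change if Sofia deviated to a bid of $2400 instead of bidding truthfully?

Change in payoff: -$350.

The highest competing bid is $2100.
Bidding truthfully at $1750: the top bid is $2100 (a rival), so Sofia loses. Payoff = $0.
Bidding $2400: Sofia has the top bid, wins, and pays the second-highest bid $2100. Payoff = $1750 − $2100 = -$350.
Change = -$350 − $0 = -$350.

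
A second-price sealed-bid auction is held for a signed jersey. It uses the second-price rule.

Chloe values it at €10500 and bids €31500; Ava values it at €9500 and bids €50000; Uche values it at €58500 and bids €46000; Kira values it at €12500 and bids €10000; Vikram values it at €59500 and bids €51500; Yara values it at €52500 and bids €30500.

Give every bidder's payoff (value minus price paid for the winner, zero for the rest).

Payoffs: Chloe €0, Ava €0, Uche €0, Kira €0, Vikram €9500, Yara €0.

Ranking the bids: Vikram €51500 > Ava €50000 > Uche €46000 > Chloe €31500 > Yara €30500 > Kira €10000.
Vikram has the top bid and wins; the price is the second-highest bid, €50000.
Vikram's payoff = €59500 − €50000 = €9500. All other bidders lose, so their payoff is 0.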